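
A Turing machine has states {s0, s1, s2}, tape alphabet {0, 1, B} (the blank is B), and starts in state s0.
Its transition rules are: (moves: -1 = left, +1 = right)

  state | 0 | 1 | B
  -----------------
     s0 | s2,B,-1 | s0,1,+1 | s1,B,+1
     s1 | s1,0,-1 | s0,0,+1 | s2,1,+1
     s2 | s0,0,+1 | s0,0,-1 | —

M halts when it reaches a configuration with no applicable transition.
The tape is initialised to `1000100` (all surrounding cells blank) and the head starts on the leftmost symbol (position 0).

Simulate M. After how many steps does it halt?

s0 | B[1]000100BBB   read 1 → write 1, move +1, go to s0
s0 | B1[0]00100BBB   read 0 → write B, move -1, go to s2
s2 | B[1]B00100BBB   read 1 → write 0, move -1, go to s0
s0 | [B]0B00100BBB   read B → write B, move +1, go to s1
s1 | B[0]B00100BBB   read 0 → write 0, move -1, go to s1
s1 | [B]0B00100BBB   read B → write 1, move +1, go to s2
s2 | 1[0]B00100BBB   read 0 → write 0, move +1, go to s0
s0 | 10[B]00100BBB   read B → write B, move +1, go to s1
s1 | 10B[0]0100BBB   read 0 → write 0, move -1, go to s1
s1 | 10[B]00100BBB   read B → write 1, move +1, go to s2
s2 | 101[0]0100BBB   read 0 → write 0, move +1, go to s0
s0 | 1010[0]100BBB   read 0 → write B, move -1, go to s2
s2 | 101[0]B100BBB   read 0 → write 0, move +1, go to s0
s0 | 1010[B]100BBB   read B → write B, move +1, go to s1
s1 | 1010B[1]00BBB   read 1 → write 0, move +1, go to s0
s0 | 1010B0[0]0BBB   read 0 → write B, move -1, go to s2
s2 | 1010B[0]B0BBB   read 0 → write 0, move +1, go to s0
s0 | 1010B0[B]0BBB   read B → write B, move +1, go to s1
s1 | 1010B0B[0]BBB   read 0 → write 0, move -1, go to s1
s1 | 1010B0[B]0BBB   read B → write 1, move +1, go to s2
s2 | 1010B01[0]BBB   read 0 → write 0, move +1, go to s0
s0 | 1010B010[B]BB   read B → write B, move +1, go to s1
s1 | 1010B010B[B]B   read B → write 1, move +1, go to s2
s2 | 1010B010B1[B]
M halts after 23 transitions.

23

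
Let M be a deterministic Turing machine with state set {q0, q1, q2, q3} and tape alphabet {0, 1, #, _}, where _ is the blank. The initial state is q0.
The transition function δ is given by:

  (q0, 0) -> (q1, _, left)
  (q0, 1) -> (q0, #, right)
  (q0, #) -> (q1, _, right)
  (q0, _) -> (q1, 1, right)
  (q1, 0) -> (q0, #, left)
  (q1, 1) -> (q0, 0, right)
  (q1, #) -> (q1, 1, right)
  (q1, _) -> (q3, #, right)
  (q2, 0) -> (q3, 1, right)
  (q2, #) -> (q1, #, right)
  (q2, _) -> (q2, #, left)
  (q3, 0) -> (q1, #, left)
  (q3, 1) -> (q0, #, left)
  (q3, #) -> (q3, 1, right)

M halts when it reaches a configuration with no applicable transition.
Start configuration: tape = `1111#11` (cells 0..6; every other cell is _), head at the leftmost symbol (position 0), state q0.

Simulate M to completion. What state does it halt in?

q0 | [1]111#11___   read 1 → write #, move right, go to q0
q0 | #[1]11#11___   read 1 → write #, move right, go to q0
q0 | ##[1]1#11___   read 1 → write #, move right, go to q0
q0 | ###[1]#11___   read 1 → write #, move right, go to q0
q0 | ####[#]11___   read # → write _, move right, go to q1
q1 | ####_[1]1___   read 1 → write 0, move right, go to q0
q0 | ####_0[1]___   read 1 → write #, move right, go to q0
q0 | ####_0#[_]__   read _ → write 1, move right, go to q1
q1 | ####_0#1[_]_   read _ → write #, move right, go to q3
q3 | ####_0#1#[_]
No transition is defined for (q3, _); M halts in state q3.

q3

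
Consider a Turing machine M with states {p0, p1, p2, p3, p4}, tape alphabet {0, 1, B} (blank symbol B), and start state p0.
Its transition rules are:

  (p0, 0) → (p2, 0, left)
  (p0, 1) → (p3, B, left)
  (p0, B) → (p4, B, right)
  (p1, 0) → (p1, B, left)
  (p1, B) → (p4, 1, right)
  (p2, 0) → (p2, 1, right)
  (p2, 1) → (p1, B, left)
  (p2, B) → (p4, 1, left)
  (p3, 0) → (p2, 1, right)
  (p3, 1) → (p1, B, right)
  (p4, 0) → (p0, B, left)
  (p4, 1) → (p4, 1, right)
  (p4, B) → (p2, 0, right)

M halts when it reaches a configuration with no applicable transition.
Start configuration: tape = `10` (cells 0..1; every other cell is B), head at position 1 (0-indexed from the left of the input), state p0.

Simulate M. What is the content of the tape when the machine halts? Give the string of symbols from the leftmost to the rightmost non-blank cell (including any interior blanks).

10B1

state=p0 head=1 tape=B1[0]BBB   (p0,0)→(p2,0,left)
state=p2 head=0 tape=B[1]0BBB   (p2,1)→(p1,B,left)
state=p1 head=-1 tape=[B]B0BBB   (p1,B)→(p4,1,right)
state=p4 head=0 tape=1[B]0BBB   (p4,B)→(p2,0,right)
state=p2 head=1 tape=10[0]BBB   (p2,0)→(p2,1,right)
state=p2 head=2 tape=101[B]BB   (p2,B)→(p4,1,left)
state=p4 head=1 tape=10[1]1BB   (p4,1)→(p4,1,right)
state=p4 head=2 tape=101[1]BB   (p4,1)→(p4,1,right)
state=p4 head=3 tape=1011[B]B   (p4,B)→(p2,0,right)
state=p2 head=4 tape=10110[B]   (p2,B)→(p4,1,left)
state=p4 head=3 tape=1011[0]1   (p4,0)→(p0,B,left)
state=p0 head=2 tape=101[1]B1   (p0,1)→(p3,B,left)
state=p3 head=1 tape=10[1]BB1   (p3,1)→(p1,B,right)
state=p1 head=2 tape=10B[B]B1   (p1,B)→(p4,1,right)
state=p4 head=3 tape=10B1[B]1   (p4,B)→(p2,0,right)
state=p2 head=4 tape=10B10[1]   (p2,1)→(p1,B,left)
state=p1 head=3 tape=10B1[0]B   (p1,0)→(p1,B,left)
state=p1 head=2 tape=10B[1]BB
The non-blank tape span at halt is 10B1.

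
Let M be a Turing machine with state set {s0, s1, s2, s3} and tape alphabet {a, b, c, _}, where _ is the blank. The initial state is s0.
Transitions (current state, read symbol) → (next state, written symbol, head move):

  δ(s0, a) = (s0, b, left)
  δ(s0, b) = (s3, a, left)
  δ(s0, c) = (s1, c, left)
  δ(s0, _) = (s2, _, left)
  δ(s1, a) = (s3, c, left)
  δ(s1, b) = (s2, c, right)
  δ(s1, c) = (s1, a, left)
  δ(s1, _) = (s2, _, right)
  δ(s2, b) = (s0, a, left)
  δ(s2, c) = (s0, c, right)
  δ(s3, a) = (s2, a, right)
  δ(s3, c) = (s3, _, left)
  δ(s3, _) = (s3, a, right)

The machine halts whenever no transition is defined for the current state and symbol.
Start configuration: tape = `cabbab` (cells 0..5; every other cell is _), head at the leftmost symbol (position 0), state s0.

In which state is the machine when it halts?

state=s0 head=0 tape=___[c]abbab   (s0,c)→(s1,c,left)
state=s1 head=-1 tape=__[_]cabbab   (s1,_)→(s2,_,right)
state=s2 head=0 tape=___[c]abbab   (s2,c)→(s0,c,right)
state=s0 head=1 tape=___c[a]bbab   (s0,a)→(s0,b,left)
state=s0 head=0 tape=___[c]bbbab   (s0,c)→(s1,c,left)
state=s1 head=-1 tape=__[_]cbbbab   (s1,_)→(s2,_,right)
state=s2 head=0 tape=___[c]bbbab   (s2,c)→(s0,c,right)
state=s0 head=1 tape=___c[b]bbab   (s0,b)→(s3,a,left)
state=s3 head=0 tape=___[c]abbab   (s3,c)→(s3,_,left)
state=s3 head=-1 tape=__[_]_abbab   (s3,_)→(s3,a,right)
state=s3 head=0 tape=__a[_]abbab   (s3,_)→(s3,a,right)
state=s3 head=1 tape=__aa[a]bbab   (s3,a)→(s2,a,right)
state=s2 head=2 tape=__aaa[b]bab   (s2,b)→(s0,a,left)
state=s0 head=1 tape=__aa[a]abab   (s0,a)→(s0,b,left)
state=s0 head=0 tape=__a[a]babab   (s0,a)→(s0,b,left)
state=s0 head=-1 tape=__[a]bbabab   (s0,a)→(s0,b,left)
state=s0 head=-2 tape=_[_]bbbabab   (s0,_)→(s2,_,left)
state=s2 head=-3 tape=[_]_bbbabab
No transition is defined for (s2, _); M halts in state s2.

s2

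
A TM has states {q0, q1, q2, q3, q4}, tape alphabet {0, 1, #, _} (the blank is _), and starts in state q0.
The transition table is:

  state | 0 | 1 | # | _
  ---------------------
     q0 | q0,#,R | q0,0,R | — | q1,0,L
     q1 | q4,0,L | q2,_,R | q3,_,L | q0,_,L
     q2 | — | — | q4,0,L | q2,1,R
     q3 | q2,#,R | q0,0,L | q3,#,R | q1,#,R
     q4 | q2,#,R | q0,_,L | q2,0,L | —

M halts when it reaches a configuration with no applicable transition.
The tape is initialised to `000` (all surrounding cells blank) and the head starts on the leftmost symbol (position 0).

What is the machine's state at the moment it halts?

q2

state=q0 head=0 tape=_[0]00_   (q0,0)→(q0,#,R)
state=q0 head=1 tape=_#[0]0_   (q0,0)→(q0,#,R)
state=q0 head=2 tape=_##[0]_   (q0,0)→(q0,#,R)
state=q0 head=3 tape=_###[_]   (q0,_)→(q1,0,L)
state=q1 head=2 tape=_##[#]0   (q1,#)→(q3,_,L)
state=q3 head=1 tape=_#[#]_0   (q3,#)→(q3,#,R)
state=q3 head=2 tape=_##[_]0   (q3,_)→(q1,#,R)
state=q1 head=3 tape=_###[0]   (q1,0)→(q4,0,L)
state=q4 head=2 tape=_##[#]0   (q4,#)→(q2,0,L)
state=q2 head=1 tape=_#[#]00   (q2,#)→(q4,0,L)
state=q4 head=0 tape=_[#]000   (q4,#)→(q2,0,L)
state=q2 head=-1 tape=[_]0000   (q2,_)→(q2,1,R)
state=q2 head=0 tape=1[0]000
No transition is defined for (q2, 0); M halts in state q2.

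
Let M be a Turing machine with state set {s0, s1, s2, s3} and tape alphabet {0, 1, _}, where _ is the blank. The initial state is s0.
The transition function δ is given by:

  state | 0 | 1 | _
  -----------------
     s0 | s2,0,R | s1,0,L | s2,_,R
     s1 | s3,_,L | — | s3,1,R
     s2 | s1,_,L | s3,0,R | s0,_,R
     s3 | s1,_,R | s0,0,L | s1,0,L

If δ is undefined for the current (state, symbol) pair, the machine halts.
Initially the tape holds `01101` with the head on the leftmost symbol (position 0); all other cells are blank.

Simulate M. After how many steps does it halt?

state=s0 head=0 tape=[0]1101   (s0,0)→(s2,0,R)
state=s2 head=1 tape=0[1]101   (s2,1)→(s3,0,R)
state=s3 head=2 tape=00[1]01   (s3,1)→(s0,0,L)
state=s0 head=1 tape=0[0]001   (s0,0)→(s2,0,R)
state=s2 head=2 tape=00[0]01   (s2,0)→(s1,_,L)
state=s1 head=1 tape=0[0]_01   (s1,0)→(s3,_,L)
state=s3 head=0 tape=[0]__01   (s3,0)→(s1,_,R)
state=s1 head=1 tape=_[_]_01   (s1,_)→(s3,1,R)
state=s3 head=2 tape=_1[_]01   (s3,_)→(s1,0,L)
state=s1 head=1 tape=_[1]001
M halts after 9 transitions.

9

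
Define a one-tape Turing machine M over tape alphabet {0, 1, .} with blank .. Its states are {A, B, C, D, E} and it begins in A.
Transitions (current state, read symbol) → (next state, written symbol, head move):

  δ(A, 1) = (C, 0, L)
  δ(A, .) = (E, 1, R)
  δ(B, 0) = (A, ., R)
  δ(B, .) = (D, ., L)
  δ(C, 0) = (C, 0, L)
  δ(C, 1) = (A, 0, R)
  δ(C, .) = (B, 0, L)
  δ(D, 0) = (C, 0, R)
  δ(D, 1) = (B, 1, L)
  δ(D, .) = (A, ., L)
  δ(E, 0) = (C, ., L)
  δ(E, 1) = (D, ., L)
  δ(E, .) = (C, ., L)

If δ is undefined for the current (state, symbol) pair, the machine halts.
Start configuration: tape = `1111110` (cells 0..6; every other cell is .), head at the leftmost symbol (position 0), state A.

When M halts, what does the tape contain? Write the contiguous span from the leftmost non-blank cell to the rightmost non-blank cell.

00.00.11110

A | ....[1]111110   read 1 → write 0, move L, go to C
C | ...[.]0111110   read . → write 0, move L, go to B
B | ..[.]00111110   read . → write ., move L, go to D
D | .[.].00111110   read . → write ., move L, go to A
A | [.]..00111110   read . → write 1, move R, go to E
E | 1[.].00111110   read . → write ., move L, go to C
C | [1]..00111110   read 1 → write 0, move R, go to A
A | 0[.].00111110   read . → write 1, move R, go to E
E | 01[.]00111110   read . → write ., move L, go to C
C | 0[1].00111110   read 1 → write 0, move R, go to A
A | 00[.]00111110   read . → write 1, move R, go to E
E | 001[0]0111110   read 0 → write ., move L, go to C
C | 00[1].0111110   read 1 → write 0, move R, go to A
A | 000[.]0111110   read . → write 1, move R, go to E
E | 0001[0]111110   read 0 → write ., move L, go to C
C | 000[1].111110   read 1 → write 0, move R, go to A
A | 0000[.]111110   read . → write 1, move R, go to E
E | 00001[1]11110   read 1 → write ., move L, go to D
D | 0000[1].11110   read 1 → write 1, move L, go to B
B | 000[0]1.11110   read 0 → write ., move R, go to A
A | 000.[1].11110   read 1 → write 0, move L, go to C
C | 000[.]0.11110   read . → write 0, move L, go to B
B | 00[0]00.11110   read 0 → write ., move R, go to A
A | 00.[0]0.11110
The non-blank tape span at halt is 00.00.11110.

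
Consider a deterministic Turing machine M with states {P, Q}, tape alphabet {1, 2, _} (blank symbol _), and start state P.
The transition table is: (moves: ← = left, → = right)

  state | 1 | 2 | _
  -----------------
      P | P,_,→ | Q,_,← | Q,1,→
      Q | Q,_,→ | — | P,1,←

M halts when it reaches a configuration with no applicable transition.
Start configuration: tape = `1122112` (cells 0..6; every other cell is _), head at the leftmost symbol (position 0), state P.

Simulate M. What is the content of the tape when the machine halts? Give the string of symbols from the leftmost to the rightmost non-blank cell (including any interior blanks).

11_2112

P | [1]122112   read 1 → write _, move →, go to P
P | _[1]22112   read 1 → write _, move →, go to P
P | __[2]2112   read 2 → write _, move ←, go to Q
Q | _[_]_2112   read _ → write 1, move ←, go to P
P | [_]1_2112   read _ → write 1, move →, go to Q
Q | 1[1]_2112   read 1 → write _, move →, go to Q
Q | 1_[_]2112   read _ → write 1, move ←, go to P
P | 1[_]12112   read _ → write 1, move →, go to Q
Q | 11[1]2112   read 1 → write _, move →, go to Q
Q | 11_[2]112
The non-blank tape span at halt is 11_2112.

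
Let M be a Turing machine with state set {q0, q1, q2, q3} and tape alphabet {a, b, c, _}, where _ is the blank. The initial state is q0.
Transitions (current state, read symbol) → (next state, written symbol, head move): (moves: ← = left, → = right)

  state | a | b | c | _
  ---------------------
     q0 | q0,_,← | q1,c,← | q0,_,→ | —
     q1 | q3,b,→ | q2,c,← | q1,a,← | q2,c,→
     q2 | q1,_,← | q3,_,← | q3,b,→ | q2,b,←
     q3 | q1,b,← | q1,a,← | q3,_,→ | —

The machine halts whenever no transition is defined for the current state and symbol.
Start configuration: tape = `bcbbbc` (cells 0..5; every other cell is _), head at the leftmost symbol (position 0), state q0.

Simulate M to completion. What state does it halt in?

q3

q0 | _[b]cbbbc   read b → write c, move ←, go to q1
q1 | [_]ccbbbc   read _ → write c, move →, go to q2
q2 | c[c]cbbbc   read c → write b, move →, go to q3
q3 | cb[c]bbbc   read c → write _, move →, go to q3
q3 | cb_[b]bbc   read b → write a, move ←, go to q1
q1 | cb[_]abbc   read _ → write c, move →, go to q2
q2 | cbc[a]bbc   read a → write _, move ←, go to q1
q1 | cb[c]_bbc   read c → write a, move ←, go to q1
q1 | c[b]a_bbc   read b → write c, move ←, go to q2
q2 | [c]ca_bbc   read c → write b, move →, go to q3
q3 | b[c]a_bbc   read c → write _, move →, go to q3
q3 | b_[a]_bbc   read a → write b, move ←, go to q1
q1 | b[_]b_bbc   read _ → write c, move →, go to q2
q2 | bc[b]_bbc   read b → write _, move ←, go to q3
q3 | b[c]__bbc   read c → write _, move →, go to q3
q3 | b_[_]_bbc
No transition is defined for (q3, _); M halts in state q3.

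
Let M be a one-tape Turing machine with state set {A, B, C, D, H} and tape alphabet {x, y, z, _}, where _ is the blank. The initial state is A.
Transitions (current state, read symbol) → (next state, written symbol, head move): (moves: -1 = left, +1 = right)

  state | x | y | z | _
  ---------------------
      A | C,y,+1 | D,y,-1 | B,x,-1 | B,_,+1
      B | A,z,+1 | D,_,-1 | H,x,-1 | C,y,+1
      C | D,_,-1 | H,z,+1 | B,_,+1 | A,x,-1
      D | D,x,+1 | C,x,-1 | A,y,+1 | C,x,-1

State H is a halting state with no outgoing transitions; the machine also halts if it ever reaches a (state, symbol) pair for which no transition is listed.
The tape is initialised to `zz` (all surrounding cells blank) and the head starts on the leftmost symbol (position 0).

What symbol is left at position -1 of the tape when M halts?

state=A head=0 tape=____[z]z   (A,z)→(B,x,-1)
state=B head=-1 tape=___[_]xz   (B,_)→(C,y,+1)
state=C head=0 tape=___y[x]z   (C,x)→(D,_,-1)
state=D head=-1 tape=___[y]_z   (D,y)→(C,x,-1)
state=C head=-2 tape=__[_]x_z   (C,_)→(A,x,-1)
state=A head=-3 tape=_[_]xx_z   (A,_)→(B,_,+1)
state=B head=-2 tape=__[x]x_z   (B,x)→(A,z,+1)
state=A head=-1 tape=__z[x]_z   (A,x)→(C,y,+1)
state=C head=0 tape=__zy[_]z   (C,_)→(A,x,-1)
state=A head=-1 tape=__z[y]xz   (A,y)→(D,y,-1)
state=D head=-2 tape=__[z]yxz   (D,z)→(A,y,+1)
state=A head=-1 tape=__y[y]xz   (A,y)→(D,y,-1)
state=D head=-2 tape=__[y]yxz   (D,y)→(C,x,-1)
state=C head=-3 tape=_[_]xyxz   (C,_)→(A,x,-1)
state=A head=-4 tape=[_]xxyxz   (A,_)→(B,_,+1)
state=B head=-3 tape=_[x]xyxz   (B,x)→(A,z,+1)
state=A head=-2 tape=_z[x]yxz   (A,x)→(C,y,+1)
state=C head=-1 tape=_zy[y]xz   (C,y)→(H,z,+1)
state=H head=0 tape=_zyz[x]z
Cell -1 holds z when M halts.

z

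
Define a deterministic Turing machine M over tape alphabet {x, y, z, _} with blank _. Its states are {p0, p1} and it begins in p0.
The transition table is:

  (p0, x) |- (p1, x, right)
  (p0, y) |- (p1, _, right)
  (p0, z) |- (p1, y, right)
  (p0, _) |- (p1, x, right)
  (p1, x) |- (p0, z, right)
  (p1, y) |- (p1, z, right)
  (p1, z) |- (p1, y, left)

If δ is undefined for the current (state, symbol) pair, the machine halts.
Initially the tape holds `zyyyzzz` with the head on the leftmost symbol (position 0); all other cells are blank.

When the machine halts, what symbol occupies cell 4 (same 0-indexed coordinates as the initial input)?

p0 | _[z]yyyzzz   read z → write y, move right, go to p1
p1 | _y[y]yyzzz   read y → write z, move right, go to p1
p1 | _yz[y]yzzz   read y → write z, move right, go to p1
p1 | _yzz[y]zzz   read y → write z, move right, go to p1
p1 | _yzzz[z]zz   read z → write y, move left, go to p1
p1 | _yzz[z]yzz   read z → write y, move left, go to p1
p1 | _yz[z]yyzz   read z → write y, move left, go to p1
p1 | _y[z]yyyzz   read z → write y, move left, go to p1
p1 | _[y]yyyyzz   read y → write z, move right, go to p1
p1 | _z[y]yyyzz   read y → write z, move right, go to p1
p1 | _zz[y]yyzz   read y → write z, move right, go to p1
p1 | _zzz[y]yzz   read y → write z, move right, go to p1
p1 | _zzzz[y]zz   read y → write z, move right, go to p1
p1 | _zzzzz[z]z   read z → write y, move left, go to p1
p1 | _zzzz[z]yz   read z → write y, move left, go to p1
p1 | _zzz[z]yyz   read z → write y, move left, go to p1
p1 | _zz[z]yyyz   read z → write y, move left, go to p1
p1 | _z[z]yyyyz   read z → write y, move left, go to p1
p1 | _[z]yyyyyz   read z → write y, move left, go to p1
p1 | [_]yyyyyyz
Cell 4 holds y when M halts.

y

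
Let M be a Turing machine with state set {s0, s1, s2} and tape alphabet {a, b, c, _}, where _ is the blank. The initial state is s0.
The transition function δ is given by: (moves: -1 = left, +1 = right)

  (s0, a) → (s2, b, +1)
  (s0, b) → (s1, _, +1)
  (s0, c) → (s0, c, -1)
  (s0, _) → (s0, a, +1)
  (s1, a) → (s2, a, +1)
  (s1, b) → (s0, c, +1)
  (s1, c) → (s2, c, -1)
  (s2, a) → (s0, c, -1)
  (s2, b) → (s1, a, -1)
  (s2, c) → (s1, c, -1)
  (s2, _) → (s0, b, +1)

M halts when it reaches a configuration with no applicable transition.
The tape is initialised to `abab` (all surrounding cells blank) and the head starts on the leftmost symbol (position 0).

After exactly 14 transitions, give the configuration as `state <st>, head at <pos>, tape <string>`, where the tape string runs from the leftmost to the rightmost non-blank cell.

s0 | [a]bab   read a → write b, move +1, go to s2
s2 | b[b]ab   read b → write a, move -1, go to s1
s1 | [b]aab   read b → write c, move +1, go to s0
s0 | c[a]ab   read a → write b, move +1, go to s2
s2 | cb[a]b   read a → write c, move -1, go to s0
s0 | c[b]cb   read b → write _, move +1, go to s1
s1 | c_[c]b   read c → write c, move -1, go to s2
s2 | c[_]cb   read _ → write b, move +1, go to s0
s0 | cb[c]b   read c → write c, move -1, go to s0
s0 | c[b]cb   read b → write _, move +1, go to s1
s1 | c_[c]b   read c → write c, move -1, go to s2
s2 | c[_]cb   read _ → write b, move +1, go to s0
s0 | cb[c]b   read c → write c, move -1, go to s0
s0 | c[b]cb   read b → write _, move +1, go to s1
s1 | c_[c]b
After 14 steps: state s1, head at 2, tape c_cb.

state s1, head at 2, tape c_cb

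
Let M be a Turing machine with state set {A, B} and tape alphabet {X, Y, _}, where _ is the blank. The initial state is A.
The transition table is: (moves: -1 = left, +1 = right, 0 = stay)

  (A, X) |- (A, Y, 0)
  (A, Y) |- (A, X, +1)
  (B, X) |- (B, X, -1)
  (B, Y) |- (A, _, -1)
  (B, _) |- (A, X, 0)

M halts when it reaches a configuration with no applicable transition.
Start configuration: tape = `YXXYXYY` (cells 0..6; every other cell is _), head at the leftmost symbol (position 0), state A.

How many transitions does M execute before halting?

state=A head=0 tape=[Y]XXYXYY_   (A,Y)→(A,X,+1)
state=A head=1 tape=X[X]XYXYY_   (A,X)→(A,Y,0)
state=A head=1 tape=X[Y]XYXYY_   (A,Y)→(A,X,+1)
state=A head=2 tape=XX[X]YXYY_   (A,X)→(A,Y,0)
state=A head=2 tape=XX[Y]YXYY_   (A,Y)→(A,X,+1)
state=A head=3 tape=XXX[Y]XYY_   (A,Y)→(A,X,+1)
state=A head=4 tape=XXXX[X]YY_   (A,X)→(A,Y,0)
state=A head=4 tape=XXXX[Y]YY_   (A,Y)→(A,X,+1)
state=A head=5 tape=XXXXX[Y]Y_   (A,Y)→(A,X,+1)
state=A head=6 tape=XXXXXX[Y]_   (A,Y)→(A,X,+1)
state=A head=7 tape=XXXXXXX[_]
M halts after 10 transitions.

10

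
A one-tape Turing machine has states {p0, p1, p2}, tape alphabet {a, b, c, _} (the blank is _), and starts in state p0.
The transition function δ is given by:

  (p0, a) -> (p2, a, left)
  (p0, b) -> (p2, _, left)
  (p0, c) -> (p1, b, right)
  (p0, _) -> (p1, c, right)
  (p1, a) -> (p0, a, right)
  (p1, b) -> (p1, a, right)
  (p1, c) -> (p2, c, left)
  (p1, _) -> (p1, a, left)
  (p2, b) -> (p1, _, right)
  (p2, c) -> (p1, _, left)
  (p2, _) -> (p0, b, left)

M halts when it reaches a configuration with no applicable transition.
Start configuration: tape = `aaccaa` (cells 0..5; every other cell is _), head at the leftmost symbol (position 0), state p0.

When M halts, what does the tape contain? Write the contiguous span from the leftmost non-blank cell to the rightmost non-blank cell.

state=p0 head=0 tape=__[a]accaa   (p0,a)→(p2,a,left)
state=p2 head=-1 tape=_[_]aaccaa   (p2,_)→(p0,b,left)
state=p0 head=-2 tape=[_]baaccaa   (p0,_)→(p1,c,right)
state=p1 head=-1 tape=c[b]aaccaa   (p1,b)→(p1,a,right)
state=p1 head=0 tape=ca[a]accaa   (p1,a)→(p0,a,right)
state=p0 head=1 tape=caa[a]ccaa   (p0,a)→(p2,a,left)
state=p2 head=0 tape=ca[a]accaa
The non-blank tape span at halt is caaaccaa.

caaaccaa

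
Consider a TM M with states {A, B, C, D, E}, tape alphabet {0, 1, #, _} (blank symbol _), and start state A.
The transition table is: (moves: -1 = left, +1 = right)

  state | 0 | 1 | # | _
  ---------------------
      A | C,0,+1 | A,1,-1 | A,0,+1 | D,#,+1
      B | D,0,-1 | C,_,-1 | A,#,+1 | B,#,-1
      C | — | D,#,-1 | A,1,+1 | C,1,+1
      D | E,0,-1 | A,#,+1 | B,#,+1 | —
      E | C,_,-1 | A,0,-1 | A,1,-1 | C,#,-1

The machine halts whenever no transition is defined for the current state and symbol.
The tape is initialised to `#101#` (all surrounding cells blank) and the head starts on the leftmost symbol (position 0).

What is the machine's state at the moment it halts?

state=A head=0 tape=__[#]101#   (A,#)→(A,0,+1)
state=A head=1 tape=__0[1]01#   (A,1)→(A,1,-1)
state=A head=0 tape=__[0]101#   (A,0)→(C,0,+1)
state=C head=1 tape=__0[1]01#   (C,1)→(D,#,-1)
state=D head=0 tape=__[0]#01#   (D,0)→(E,0,-1)
state=E head=-1 tape=_[_]0#01#   (E,_)→(C,#,-1)
state=C head=-2 tape=[_]#0#01#   (C,_)→(C,1,+1)
state=C head=-1 tape=1[#]0#01#   (C,#)→(A,1,+1)
state=A head=0 tape=11[0]#01#   (A,0)→(C,0,+1)
state=C head=1 tape=110[#]01#   (C,#)→(A,1,+1)
state=A head=2 tape=1101[0]1#   (A,0)→(C,0,+1)
state=C head=3 tape=11010[1]#   (C,1)→(D,#,-1)
state=D head=2 tape=1101[0]##   (D,0)→(E,0,-1)
state=E head=1 tape=110[1]0##   (E,1)→(A,0,-1)
state=A head=0 tape=11[0]00##   (A,0)→(C,0,+1)
state=C head=1 tape=110[0]0##
No transition is defined for (C, 0); M halts in state C.

C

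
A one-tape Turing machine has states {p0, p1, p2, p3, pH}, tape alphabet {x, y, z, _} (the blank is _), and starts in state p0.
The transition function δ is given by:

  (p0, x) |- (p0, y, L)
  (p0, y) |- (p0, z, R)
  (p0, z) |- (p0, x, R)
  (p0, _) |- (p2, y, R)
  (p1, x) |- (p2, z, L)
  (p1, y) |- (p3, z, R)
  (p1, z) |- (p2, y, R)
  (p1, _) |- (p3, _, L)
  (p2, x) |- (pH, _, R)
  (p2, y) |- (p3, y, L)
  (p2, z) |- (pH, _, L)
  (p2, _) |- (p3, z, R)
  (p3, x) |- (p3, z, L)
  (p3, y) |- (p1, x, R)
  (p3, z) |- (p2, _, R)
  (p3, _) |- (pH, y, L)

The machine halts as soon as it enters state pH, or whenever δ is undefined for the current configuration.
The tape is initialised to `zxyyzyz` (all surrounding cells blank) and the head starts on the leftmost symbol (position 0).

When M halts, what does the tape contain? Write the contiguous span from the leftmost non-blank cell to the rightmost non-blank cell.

p0 | _[z]xyyzyz__   read z → write x, move R, go to p0
p0 | _x[x]yyzyz__   read x → write y, move L, go to p0
p0 | _[x]yyyzyz__   read x → write y, move L, go to p0
p0 | [_]yyyyzyz__   read _ → write y, move R, go to p2
p2 | y[y]yyyzyz__   read y → write y, move L, go to p3
p3 | [y]yyyyzyz__   read y → write x, move R, go to p1
p1 | x[y]yyyzyz__   read y → write z, move R, go to p3
p3 | xz[y]yyzyz__   read y → write x, move R, go to p1
p1 | xzx[y]yzyz__   read y → write z, move R, go to p3
p3 | xzxz[y]zyz__   read y → write x, move R, go to p1
p1 | xzxzx[z]yz__   read z → write y, move R, go to p2
p2 | xzxzxy[y]z__   read y → write y, move L, go to p3
p3 | xzxzx[y]yz__   read y → write x, move R, go to p1
p1 | xzxzxx[y]z__   read y → write z, move R, go to p3
p3 | xzxzxxz[z]__   read z → write _, move R, go to p2
p2 | xzxzxxz_[_]_   read _ → write z, move R, go to p3
p3 | xzxzxxz_z[_]   read _ → write y, move L, go to pH
pH | xzxzxxz_[z]y
The non-blank tape span at halt is xzxzxxz_zy.

xzxzxxz_zy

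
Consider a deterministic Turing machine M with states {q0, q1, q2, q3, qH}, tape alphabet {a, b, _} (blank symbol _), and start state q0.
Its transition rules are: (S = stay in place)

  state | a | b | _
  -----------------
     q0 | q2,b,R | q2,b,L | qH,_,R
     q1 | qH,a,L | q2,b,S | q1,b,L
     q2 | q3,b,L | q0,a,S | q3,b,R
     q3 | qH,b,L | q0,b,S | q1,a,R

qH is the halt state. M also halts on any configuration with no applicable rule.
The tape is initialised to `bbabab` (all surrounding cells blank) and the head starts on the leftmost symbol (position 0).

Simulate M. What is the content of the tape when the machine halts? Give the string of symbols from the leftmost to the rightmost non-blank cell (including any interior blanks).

state=q0 head=0 tape=_[b]babab___   (q0,b)→(q2,b,L)
state=q2 head=-1 tape=[_]bbabab___   (q2,_)→(q3,b,R)
state=q3 head=0 tape=b[b]babab___   (q3,b)→(q0,b,S)
state=q0 head=0 tape=b[b]babab___   (q0,b)→(q2,b,L)
state=q2 head=-1 tape=[b]bbabab___   (q2,b)→(q0,a,S)
state=q0 head=-1 tape=[a]bbabab___   (q0,a)→(q2,b,R)
state=q2 head=0 tape=b[b]babab___   (q2,b)→(q0,a,S)
state=q0 head=0 tape=b[a]babab___   (q0,a)→(q2,b,R)
state=q2 head=1 tape=bb[b]abab___   (q2,b)→(q0,a,S)
state=q0 head=1 tape=bb[a]abab___   (q0,a)→(q2,b,R)
state=q2 head=2 tape=bbb[a]bab___   (q2,a)→(q3,b,L)
state=q3 head=1 tape=bb[b]bbab___   (q3,b)→(q0,b,S)
state=q0 head=1 tape=bb[b]bbab___   (q0,b)→(q2,b,L)
state=q2 head=0 tape=b[b]bbbab___   (q2,b)→(q0,a,S)
state=q0 head=0 tape=b[a]bbbab___   (q0,a)→(q2,b,R)
state=q2 head=1 tape=bb[b]bbab___   (q2,b)→(q0,a,S)
state=q0 head=1 tape=bb[a]bbab___   (q0,a)→(q2,b,R)
state=q2 head=2 tape=bbb[b]bab___   (q2,b)→(q0,a,S)
state=q0 head=2 tape=bbb[a]bab___   (q0,a)→(q2,b,R)
state=q2 head=3 tape=bbbb[b]ab___   (q2,b)→(q0,a,S)
state=q0 head=3 tape=bbbb[a]ab___   (q0,a)→(q2,b,R)
state=q2 head=4 tape=bbbbb[a]b___   (q2,a)→(q3,b,L)
state=q3 head=3 tape=bbbb[b]bb___   (q3,b)→(q0,b,S)
state=q0 head=3 tape=bbbb[b]bb___   (q0,b)→(q2,b,L)
state=q2 head=2 tape=bbb[b]bbb___   (q2,b)→(q0,a,S)
state=q0 head=2 tape=bbb[a]bbb___   (q0,a)→(q2,b,R)
state=q2 head=3 tape=bbbb[b]bb___   (q2,b)→(q0,a,S)
state=q0 head=3 tape=bbbb[a]bb___   (q0,a)→(q2,b,R)
state=q2 head=4 tape=bbbbb[b]b___   (q2,b)→(q0,a,S)
state=q0 head=4 tape=bbbbb[a]b___   (q0,a)→(q2,b,R)
state=q2 head=5 tape=bbbbbb[b]___   (q2,b)→(q0,a,S)
state=q0 head=5 tape=bbbbbb[a]___   (q0,a)→(q2,b,R)
state=q2 head=6 tape=bbbbbbb[_]__   (q2,_)→(q3,b,R)
state=q3 head=7 tape=bbbbbbbb[_]_   (q3,_)→(q1,a,R)
state=q1 head=8 tape=bbbbbbbba[_]   (q1,_)→(q1,b,L)
state=q1 head=7 tape=bbbbbbbb[a]b   (q1,a)→(qH,a,L)
state=qH head=6 tape=bbbbbbb[b]ab
The non-blank tape span at halt is bbbbbbbbab.

bbbbbbbbab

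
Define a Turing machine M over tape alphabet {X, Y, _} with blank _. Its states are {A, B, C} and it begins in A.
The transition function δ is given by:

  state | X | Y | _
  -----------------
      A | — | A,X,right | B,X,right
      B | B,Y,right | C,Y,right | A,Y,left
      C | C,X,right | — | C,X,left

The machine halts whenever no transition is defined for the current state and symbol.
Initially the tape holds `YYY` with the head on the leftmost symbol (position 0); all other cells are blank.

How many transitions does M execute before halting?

5

state=A head=0 tape=[Y]YY__   (A,Y)→(A,X,right)
state=A head=1 tape=X[Y]Y__   (A,Y)→(A,X,right)
state=A head=2 tape=XX[Y]__   (A,Y)→(A,X,right)
state=A head=3 tape=XXX[_]_   (A,_)→(B,X,right)
state=B head=4 tape=XXXX[_]   (B,_)→(A,Y,left)
state=A head=3 tape=XXX[X]Y
M halts after 5 transitions.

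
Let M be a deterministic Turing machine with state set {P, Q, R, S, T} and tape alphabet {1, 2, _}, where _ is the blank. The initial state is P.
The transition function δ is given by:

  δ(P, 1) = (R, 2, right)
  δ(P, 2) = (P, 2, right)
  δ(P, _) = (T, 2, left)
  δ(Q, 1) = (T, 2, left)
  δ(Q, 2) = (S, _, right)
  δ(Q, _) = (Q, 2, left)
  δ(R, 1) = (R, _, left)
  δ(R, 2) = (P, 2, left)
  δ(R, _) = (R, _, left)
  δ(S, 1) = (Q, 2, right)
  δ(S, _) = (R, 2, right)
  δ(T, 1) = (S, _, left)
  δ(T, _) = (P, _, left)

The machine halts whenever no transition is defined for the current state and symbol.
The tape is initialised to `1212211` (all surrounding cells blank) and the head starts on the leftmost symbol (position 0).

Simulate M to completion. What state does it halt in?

T

state=P head=0 tape=[1]212211   (P,1)→(R,2,right)
state=R head=1 tape=2[2]12211   (R,2)→(P,2,left)
state=P head=0 tape=[2]212211   (P,2)→(P,2,right)
state=P head=1 tape=2[2]12211   (P,2)→(P,2,right)
state=P head=2 tape=22[1]2211   (P,1)→(R,2,right)
state=R head=3 tape=222[2]211   (R,2)→(P,2,left)
state=P head=2 tape=22[2]2211   (P,2)→(P,2,right)
state=P head=3 tape=222[2]211   (P,2)→(P,2,right)
state=P head=4 tape=2222[2]11   (P,2)→(P,2,right)
state=P head=5 tape=22222[1]1   (P,1)→(R,2,right)
state=R head=6 tape=222222[1]   (R,1)→(R,_,left)
state=R head=5 tape=22222[2]_   (R,2)→(P,2,left)
state=P head=4 tape=2222[2]2_   (P,2)→(P,2,right)
state=P head=5 tape=22222[2]_   (P,2)→(P,2,right)
state=P head=6 tape=222222[_]   (P,_)→(T,2,left)
state=T head=5 tape=22222[2]2
No transition is defined for (T, 2); M halts in state T.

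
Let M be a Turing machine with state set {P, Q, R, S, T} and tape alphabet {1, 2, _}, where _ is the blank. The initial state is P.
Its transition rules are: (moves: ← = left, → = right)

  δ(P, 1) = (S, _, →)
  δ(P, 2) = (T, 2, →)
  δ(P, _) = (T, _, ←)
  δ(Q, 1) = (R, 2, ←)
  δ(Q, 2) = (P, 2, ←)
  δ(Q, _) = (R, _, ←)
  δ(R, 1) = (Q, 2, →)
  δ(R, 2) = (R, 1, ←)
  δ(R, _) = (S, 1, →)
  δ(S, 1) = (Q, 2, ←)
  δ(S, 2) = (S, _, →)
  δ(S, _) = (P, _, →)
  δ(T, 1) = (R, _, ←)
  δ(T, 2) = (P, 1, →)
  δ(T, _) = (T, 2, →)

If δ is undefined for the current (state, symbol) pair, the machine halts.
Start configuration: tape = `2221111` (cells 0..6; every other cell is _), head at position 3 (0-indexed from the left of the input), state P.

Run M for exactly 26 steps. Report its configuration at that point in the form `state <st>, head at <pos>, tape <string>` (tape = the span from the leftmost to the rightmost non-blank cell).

state=P head=3 tape=__222[1]111   (P,1)→(S,_,→)
state=S head=4 tape=__222_[1]11   (S,1)→(Q,2,←)
state=Q head=3 tape=__222[_]211   (Q,_)→(R,_,←)
state=R head=2 tape=__22[2]_211   (R,2)→(R,1,←)
state=R head=1 tape=__2[2]1_211   (R,2)→(R,1,←)
state=R head=0 tape=__[2]11_211   (R,2)→(R,1,←)
state=R head=-1 tape=_[_]111_211   (R,_)→(S,1,→)
state=S head=0 tape=_1[1]11_211   (S,1)→(Q,2,←)
state=Q head=-1 tape=_[1]211_211   (Q,1)→(R,2,←)
state=R head=-2 tape=[_]2211_211   (R,_)→(S,1,→)
state=S head=-1 tape=1[2]211_211   (S,2)→(S,_,→)
state=S head=0 tape=1_[2]11_211   (S,2)→(S,_,→)
state=S head=1 tape=1__[1]1_211   (S,1)→(Q,2,←)
state=Q head=0 tape=1_[_]21_211   (Q,_)→(R,_,←)
state=R head=-1 tape=1[_]_21_211   (R,_)→(S,1,→)
state=S head=0 tape=11[_]21_211   (S,_)→(P,_,→)
state=P head=1 tape=11_[2]1_211   (P,2)→(T,2,→)
state=T head=2 tape=11_2[1]_211   (T,1)→(R,_,←)
state=R head=1 tape=11_[2]__211   (R,2)→(R,1,←)
state=R head=0 tape=11[_]1__211   (R,_)→(S,1,→)
state=S head=1 tape=111[1]__211   (S,1)→(Q,2,←)
state=Q head=0 tape=11[1]2__211   (Q,1)→(R,2,←)
state=R head=-1 tape=1[1]22__211   (R,1)→(Q,2,→)
state=Q head=0 tape=12[2]2__211   (Q,2)→(P,2,←)
state=P head=-1 tape=1[2]22__211   (P,2)→(T,2,→)
state=T head=0 tape=12[2]2__211   (T,2)→(P,1,→)
state=P head=1 tape=121[2]__211
After 26 steps: state P, head at 1, tape 1212__211.

state P, head at 1, tape 1212__211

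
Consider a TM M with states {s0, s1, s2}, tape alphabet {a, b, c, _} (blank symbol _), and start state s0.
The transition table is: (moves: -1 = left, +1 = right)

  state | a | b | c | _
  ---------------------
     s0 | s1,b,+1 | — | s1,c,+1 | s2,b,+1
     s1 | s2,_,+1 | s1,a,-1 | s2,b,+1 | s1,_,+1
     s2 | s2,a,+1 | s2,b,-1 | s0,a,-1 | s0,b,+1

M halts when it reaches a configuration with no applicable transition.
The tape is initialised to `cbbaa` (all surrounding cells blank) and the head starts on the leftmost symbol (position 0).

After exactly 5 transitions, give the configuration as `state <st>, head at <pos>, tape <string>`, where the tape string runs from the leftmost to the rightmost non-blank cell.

state s2, head at 1, tape babaa

s0 | [c]bbaa   read c → write c, move +1, go to s1
s1 | c[b]baa   read b → write a, move -1, go to s1
s1 | [c]abaa   read c → write b, move +1, go to s2
s2 | b[a]baa   read a → write a, move +1, go to s2
s2 | ba[b]aa   read b → write b, move -1, go to s2
s2 | b[a]baa
After 5 steps: state s2, head at 1, tape babaa.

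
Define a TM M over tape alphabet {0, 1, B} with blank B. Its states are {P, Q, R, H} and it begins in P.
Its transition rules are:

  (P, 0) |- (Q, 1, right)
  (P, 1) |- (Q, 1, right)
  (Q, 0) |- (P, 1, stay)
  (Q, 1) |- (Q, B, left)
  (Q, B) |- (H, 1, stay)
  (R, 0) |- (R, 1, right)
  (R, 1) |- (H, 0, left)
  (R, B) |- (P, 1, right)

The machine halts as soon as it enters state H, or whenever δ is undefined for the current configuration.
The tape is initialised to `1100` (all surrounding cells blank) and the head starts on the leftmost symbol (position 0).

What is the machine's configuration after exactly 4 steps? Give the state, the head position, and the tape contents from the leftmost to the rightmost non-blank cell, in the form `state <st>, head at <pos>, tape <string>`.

state H, head at -1, tape 1BB00

P | B[1]100   read 1 → write 1, move right, go to Q
Q | B1[1]00   read 1 → write B, move left, go to Q
Q | B[1]B00   read 1 → write B, move left, go to Q
Q | [B]BB00   read B → write 1, move stay, go to H
H | [1]BB00
After 4 steps: state H, head at -1, tape 1BB00.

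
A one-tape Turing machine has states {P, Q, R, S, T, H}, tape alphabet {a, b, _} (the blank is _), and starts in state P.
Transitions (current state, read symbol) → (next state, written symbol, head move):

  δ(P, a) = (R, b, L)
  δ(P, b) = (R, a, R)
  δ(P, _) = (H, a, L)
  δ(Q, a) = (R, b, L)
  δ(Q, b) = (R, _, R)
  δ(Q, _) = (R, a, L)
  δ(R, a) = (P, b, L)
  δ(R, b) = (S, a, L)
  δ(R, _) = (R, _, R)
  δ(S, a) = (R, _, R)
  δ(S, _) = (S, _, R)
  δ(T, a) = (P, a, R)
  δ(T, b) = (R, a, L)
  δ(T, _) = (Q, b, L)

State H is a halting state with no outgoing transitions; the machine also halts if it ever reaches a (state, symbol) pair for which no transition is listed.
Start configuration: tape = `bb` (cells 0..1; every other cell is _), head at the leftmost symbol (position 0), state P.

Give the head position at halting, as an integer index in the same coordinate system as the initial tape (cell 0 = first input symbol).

P | _[b]b   read b → write a, move R, go to R
R | _a[b]   read b → write a, move L, go to S
S | _[a]a   read a → write _, move R, go to R
R | __[a]   read a → write b, move L, go to P
P | _[_]b   read _ → write a, move L, go to H
H | [_]ab
At halt the head is at cell -1.

-1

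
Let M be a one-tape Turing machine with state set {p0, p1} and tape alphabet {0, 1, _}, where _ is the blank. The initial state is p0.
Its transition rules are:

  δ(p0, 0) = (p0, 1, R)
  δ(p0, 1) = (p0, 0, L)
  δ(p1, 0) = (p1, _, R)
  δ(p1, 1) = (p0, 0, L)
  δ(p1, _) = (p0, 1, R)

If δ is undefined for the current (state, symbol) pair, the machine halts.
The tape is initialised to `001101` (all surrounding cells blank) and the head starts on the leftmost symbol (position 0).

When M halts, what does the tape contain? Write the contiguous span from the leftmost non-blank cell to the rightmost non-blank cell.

p0 | _[0]01101   read 0 → write 1, move R, go to p0
p0 | _1[0]1101   read 0 → write 1, move R, go to p0
p0 | _11[1]101   read 1 → write 0, move L, go to p0
p0 | _1[1]0101   read 1 → write 0, move L, go to p0
p0 | _[1]00101   read 1 → write 0, move L, go to p0
p0 | [_]000101
The non-blank tape span at halt is 000101.

000101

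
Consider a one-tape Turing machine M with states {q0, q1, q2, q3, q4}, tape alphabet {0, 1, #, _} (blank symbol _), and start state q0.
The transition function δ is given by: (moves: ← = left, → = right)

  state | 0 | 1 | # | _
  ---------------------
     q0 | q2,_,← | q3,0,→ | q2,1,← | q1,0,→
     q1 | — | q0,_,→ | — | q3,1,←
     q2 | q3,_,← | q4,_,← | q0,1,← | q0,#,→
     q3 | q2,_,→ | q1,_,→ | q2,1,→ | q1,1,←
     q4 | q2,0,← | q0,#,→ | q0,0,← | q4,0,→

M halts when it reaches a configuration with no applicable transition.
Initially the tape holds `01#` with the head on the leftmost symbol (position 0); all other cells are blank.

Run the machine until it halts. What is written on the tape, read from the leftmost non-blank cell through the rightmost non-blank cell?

#0#01

q0 | _[0]1#_   read 0 → write _, move ←, go to q2
q2 | [_]_1#_   read _ → write #, move →, go to q0
q0 | #[_]1#_   read _ → write 0, move →, go to q1
q1 | #0[1]#_   read 1 → write _, move →, go to q0
q0 | #0_[#]_   read # → write 1, move ←, go to q2
q2 | #0[_]1_   read _ → write #, move →, go to q0
q0 | #0#[1]_   read 1 → write 0, move →, go to q3
q3 | #0#0[_]   read _ → write 1, move ←, go to q1
q1 | #0#[0]1
The non-blank tape span at halt is #0#01.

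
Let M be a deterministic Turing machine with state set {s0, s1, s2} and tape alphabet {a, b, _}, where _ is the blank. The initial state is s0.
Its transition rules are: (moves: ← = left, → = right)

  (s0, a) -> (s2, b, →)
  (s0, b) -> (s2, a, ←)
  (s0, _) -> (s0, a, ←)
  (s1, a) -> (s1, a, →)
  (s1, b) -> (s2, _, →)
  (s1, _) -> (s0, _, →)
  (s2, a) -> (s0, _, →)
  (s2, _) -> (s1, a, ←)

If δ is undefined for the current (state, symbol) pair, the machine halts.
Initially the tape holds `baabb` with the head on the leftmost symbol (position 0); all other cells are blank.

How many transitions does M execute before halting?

state=s0 head=0 tape=__[b]aabb   (s0,b)→(s2,a,←)
state=s2 head=-1 tape=_[_]aaabb   (s2,_)→(s1,a,←)
state=s1 head=-2 tape=[_]aaaabb   (s1,_)→(s0,_,→)
state=s0 head=-1 tape=_[a]aaabb   (s0,a)→(s2,b,→)
state=s2 head=0 tape=_b[a]aabb   (s2,a)→(s0,_,→)
state=s0 head=1 tape=_b_[a]abb   (s0,a)→(s2,b,→)
state=s2 head=2 tape=_b_b[a]bb   (s2,a)→(s0,_,→)
state=s0 head=3 tape=_b_b_[b]b   (s0,b)→(s2,a,←)
state=s2 head=2 tape=_b_b[_]ab   (s2,_)→(s1,a,←)
state=s1 head=1 tape=_b_[b]aab   (s1,b)→(s2,_,→)
state=s2 head=2 tape=_b__[a]ab   (s2,a)→(s0,_,→)
state=s0 head=3 tape=_b___[a]b   (s0,a)→(s2,b,→)
state=s2 head=4 tape=_b___b[b]
M halts after 12 transitions.

12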